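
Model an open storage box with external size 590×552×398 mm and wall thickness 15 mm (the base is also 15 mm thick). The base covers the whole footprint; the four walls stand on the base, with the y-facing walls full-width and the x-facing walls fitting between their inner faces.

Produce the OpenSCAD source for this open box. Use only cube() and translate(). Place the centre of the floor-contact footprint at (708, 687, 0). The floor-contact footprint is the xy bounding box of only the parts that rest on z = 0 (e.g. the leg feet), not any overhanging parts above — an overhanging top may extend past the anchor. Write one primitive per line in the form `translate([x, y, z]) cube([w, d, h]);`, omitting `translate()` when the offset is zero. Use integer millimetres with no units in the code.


translate([413, 411, 0]) cube([590, 552, 15]);
translate([413, 411, 15]) cube([590, 15, 383]);
translate([413, 948, 15]) cube([590, 15, 383]);
translate([413, 426, 15]) cube([15, 522, 383]);
translate([988, 426, 15]) cube([15, 522, 383]);


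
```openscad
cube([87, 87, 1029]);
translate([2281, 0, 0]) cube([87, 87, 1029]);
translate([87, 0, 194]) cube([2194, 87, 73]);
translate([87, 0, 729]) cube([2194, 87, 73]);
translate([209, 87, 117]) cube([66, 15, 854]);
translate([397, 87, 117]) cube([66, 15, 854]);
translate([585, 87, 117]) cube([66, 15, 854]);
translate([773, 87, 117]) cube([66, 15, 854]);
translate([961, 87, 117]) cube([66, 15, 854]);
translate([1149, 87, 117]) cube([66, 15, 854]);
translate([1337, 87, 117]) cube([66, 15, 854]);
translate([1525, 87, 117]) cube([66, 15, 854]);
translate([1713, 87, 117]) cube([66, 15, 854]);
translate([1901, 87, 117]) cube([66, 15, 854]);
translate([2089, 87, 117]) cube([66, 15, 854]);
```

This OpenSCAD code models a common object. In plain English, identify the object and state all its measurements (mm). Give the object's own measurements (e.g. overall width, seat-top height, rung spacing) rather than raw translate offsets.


A fence section. Two 87×87 mm posts, 1029 mm tall, stand on the floor with a clear span of 2194 mm between their inner faces. Two horizontal rails of 87×73 mm section span the gap between the posts with their undersides at z = 194 mm and z = 729 mm, flush with the posts' −y face. 11 pickets, each 66 mm wide, 15 mm thick and 854 mm tall, are fixed to the +y face of the rails with their bottoms at z = 117 mm, spaced across the span with a 122 mm gap after the −x post and between neighbouring pickets, with 126 mm left before the +x post.


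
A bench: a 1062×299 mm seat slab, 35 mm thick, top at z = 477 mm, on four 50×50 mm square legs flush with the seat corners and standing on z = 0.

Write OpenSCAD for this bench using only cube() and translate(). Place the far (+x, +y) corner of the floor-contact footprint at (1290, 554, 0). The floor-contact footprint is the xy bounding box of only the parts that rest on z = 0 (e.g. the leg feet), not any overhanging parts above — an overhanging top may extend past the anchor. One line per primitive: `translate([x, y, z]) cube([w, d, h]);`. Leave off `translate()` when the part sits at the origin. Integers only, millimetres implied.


translate([228, 255, 442]) cube([1062, 299, 35]);
translate([228, 255, 0]) cube([50, 50, 442]);
translate([228, 504, 0]) cube([50, 50, 442]);
translate([1240, 255, 0]) cube([50, 50, 442]);
translate([1240, 504, 0]) cube([50, 50, 442]);


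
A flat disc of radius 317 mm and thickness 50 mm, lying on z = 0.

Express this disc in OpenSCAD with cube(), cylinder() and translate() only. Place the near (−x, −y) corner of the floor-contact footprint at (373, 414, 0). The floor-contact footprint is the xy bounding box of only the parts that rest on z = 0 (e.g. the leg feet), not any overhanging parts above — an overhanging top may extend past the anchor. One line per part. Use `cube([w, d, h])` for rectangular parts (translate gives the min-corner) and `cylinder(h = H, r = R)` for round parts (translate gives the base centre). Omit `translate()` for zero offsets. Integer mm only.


translate([690, 731, 0]) cylinder(h = 50, r = 317);


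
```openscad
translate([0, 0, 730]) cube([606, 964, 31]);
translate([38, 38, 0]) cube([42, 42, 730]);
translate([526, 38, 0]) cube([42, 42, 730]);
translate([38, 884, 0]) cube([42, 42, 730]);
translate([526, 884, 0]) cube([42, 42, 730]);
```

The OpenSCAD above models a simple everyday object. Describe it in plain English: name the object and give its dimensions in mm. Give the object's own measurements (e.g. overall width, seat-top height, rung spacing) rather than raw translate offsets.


A rectangular dining table. The top is 606×964×31 mm with its upper surface at z = 761 mm. It stands on four 42×42 mm square legs, each inset 38 mm from the nearest pair of top edges, running from the floor to the underside of the top.


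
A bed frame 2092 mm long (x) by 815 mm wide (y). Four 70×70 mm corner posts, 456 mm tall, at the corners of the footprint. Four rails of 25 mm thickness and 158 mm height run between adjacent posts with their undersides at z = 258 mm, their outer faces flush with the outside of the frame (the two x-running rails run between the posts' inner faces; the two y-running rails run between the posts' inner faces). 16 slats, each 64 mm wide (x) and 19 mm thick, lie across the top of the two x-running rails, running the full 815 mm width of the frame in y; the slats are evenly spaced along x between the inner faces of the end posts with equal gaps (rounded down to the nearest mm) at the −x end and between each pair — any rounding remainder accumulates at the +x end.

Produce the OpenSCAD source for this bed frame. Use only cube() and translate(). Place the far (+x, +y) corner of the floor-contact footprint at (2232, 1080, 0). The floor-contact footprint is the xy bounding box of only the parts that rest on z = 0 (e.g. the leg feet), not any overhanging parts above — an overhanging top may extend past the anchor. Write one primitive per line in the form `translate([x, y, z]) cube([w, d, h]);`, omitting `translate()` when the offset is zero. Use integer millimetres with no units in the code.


translate([140, 265, 0]) cube([70, 70, 456]);
translate([140, 1010, 0]) cube([70, 70, 456]);
translate([2162, 265, 0]) cube([70, 70, 456]);
translate([2162, 1010, 0]) cube([70, 70, 456]);
translate([210, 265, 258]) cube([1952, 25, 158]);
translate([210, 1055, 258]) cube([1952, 25, 158]);
translate([140, 335, 258]) cube([25, 675, 158]);
translate([2207, 335, 258]) cube([25, 675, 158]);
translate([264, 265, 416]) cube([64, 815, 19]);
translate([382, 265, 416]) cube([64, 815, 19]);
translate([500, 265, 416]) cube([64, 815, 19]);
translate([618, 265, 416]) cube([64, 815, 19]);
translate([736, 265, 416]) cube([64, 815, 19]);
translate([854, 265, 416]) cube([64, 815, 19]);
translate([972, 265, 416]) cube([64, 815, 19]);
translate([1090, 265, 416]) cube([64, 815, 19]);
translate([1208, 265, 416]) cube([64, 815, 19]);
translate([1326, 265, 416]) cube([64, 815, 19]);
translate([1444, 265, 416]) cube([64, 815, 19]);
translate([1562, 265, 416]) cube([64, 815, 19]);
translate([1680, 265, 416]) cube([64, 815, 19]);
translate([1798, 265, 416]) cube([64, 815, 19]);
translate([1916, 265, 416]) cube([64, 815, 19]);
translate([2034, 265, 416]) cube([64, 815, 19]);


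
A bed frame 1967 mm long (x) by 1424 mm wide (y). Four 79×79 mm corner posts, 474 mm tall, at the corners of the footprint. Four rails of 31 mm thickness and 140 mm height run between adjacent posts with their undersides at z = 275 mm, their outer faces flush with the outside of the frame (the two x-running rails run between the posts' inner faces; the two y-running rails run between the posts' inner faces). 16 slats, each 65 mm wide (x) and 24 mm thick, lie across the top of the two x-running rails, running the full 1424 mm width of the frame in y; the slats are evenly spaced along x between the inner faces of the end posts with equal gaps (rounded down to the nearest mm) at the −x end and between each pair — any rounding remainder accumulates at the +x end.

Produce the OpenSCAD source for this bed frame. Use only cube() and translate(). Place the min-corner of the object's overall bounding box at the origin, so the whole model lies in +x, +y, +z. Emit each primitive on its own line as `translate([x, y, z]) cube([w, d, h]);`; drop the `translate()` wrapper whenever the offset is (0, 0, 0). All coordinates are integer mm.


// slat z = rail_z + rail_h = 275 + 140 = 415
// slat gap = ⌊(1809 − 16·65) / 17⌋ = 45
cube([79, 79, 474]);
translate([0, 1345, 0]) cube([79, 79, 474]);
translate([1888, 0, 0]) cube([79, 79, 474]);
translate([1888, 1345, 0]) cube([79, 79, 474]);
translate([79, 0, 275]) cube([1809, 31, 140]);
translate([79, 1393, 275]) cube([1809, 31, 140]);
translate([0, 79, 275]) cube([31, 1266, 140]);
translate([1936, 79, 275]) cube([31, 1266, 140]);
translate([124, 0, 415]) cube([65, 1424, 24]);
translate([234, 0, 415]) cube([65, 1424, 24]);
translate([344, 0, 415]) cube([65, 1424, 24]);
translate([454, 0, 415]) cube([65, 1424, 24]);
translate([564, 0, 415]) cube([65, 1424, 24]);
translate([674, 0, 415]) cube([65, 1424, 24]);
translate([784, 0, 415]) cube([65, 1424, 24]);
translate([894, 0, 415]) cube([65, 1424, 24]);
translate([1004, 0, 415]) cube([65, 1424, 24]);
translate([1114, 0, 415]) cube([65, 1424, 24]);
translate([1224, 0, 415]) cube([65, 1424, 24]);
translate([1334, 0, 415]) cube([65, 1424, 24]);
translate([1444, 0, 415]) cube([65, 1424, 24]);
translate([1554, 0, 415]) cube([65, 1424, 24]);
translate([1664, 0, 415]) cube([65, 1424, 24]);
translate([1774, 0, 415]) cube([65, 1424, 24]);


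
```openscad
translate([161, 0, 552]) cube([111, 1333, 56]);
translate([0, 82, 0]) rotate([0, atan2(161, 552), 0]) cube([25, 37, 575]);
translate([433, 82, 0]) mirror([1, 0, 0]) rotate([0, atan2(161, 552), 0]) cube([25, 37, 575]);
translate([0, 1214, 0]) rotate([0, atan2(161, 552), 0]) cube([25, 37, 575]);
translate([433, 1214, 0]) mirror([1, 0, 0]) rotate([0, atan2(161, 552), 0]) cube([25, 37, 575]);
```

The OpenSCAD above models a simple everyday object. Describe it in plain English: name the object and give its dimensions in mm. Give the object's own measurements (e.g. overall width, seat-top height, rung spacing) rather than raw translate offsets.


A sawhorse. A 111×1333×56 mm beam (x, y, z) sits on two A-frame leg pairs. Each pair is two raked legs of 25×37 mm section (37 mm along y) splaying symmetrically in x. Each leg rises 552 mm vertically over 161 mm of horizontal reach and is 575 mm long along its own axis. Every leg's outer bottom edge rests on the floor and its outer top edge meets a bottom edge of the beam — the left legs (tilting toward +x) meet the beam's −x bottom edge, the right legs (their mirror images, tilting toward −x) meet its +x bottom edge — so the leg tops tuck under the beam, the beam's underside is 552 mm above the floor, and the feet are 433 mm apart outside-to-outside with the beam centred between them. The two leg pairs are set in 82 mm from either end of the beam.


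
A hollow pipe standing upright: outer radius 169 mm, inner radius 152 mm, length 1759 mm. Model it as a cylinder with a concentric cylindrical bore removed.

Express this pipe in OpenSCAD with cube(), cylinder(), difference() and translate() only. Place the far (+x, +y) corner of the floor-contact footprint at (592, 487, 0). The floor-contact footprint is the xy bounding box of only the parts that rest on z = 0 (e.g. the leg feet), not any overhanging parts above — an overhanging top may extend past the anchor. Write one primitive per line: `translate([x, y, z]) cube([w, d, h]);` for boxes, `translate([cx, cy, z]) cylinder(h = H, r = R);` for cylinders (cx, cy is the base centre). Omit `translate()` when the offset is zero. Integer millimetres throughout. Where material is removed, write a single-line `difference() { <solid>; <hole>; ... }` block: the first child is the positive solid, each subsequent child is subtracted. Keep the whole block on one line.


difference() { translate([423, 318, 0]) cylinder(h = 1759, r = 169); translate([423, 318, 0]) cylinder(h = 1759, r = 152); }


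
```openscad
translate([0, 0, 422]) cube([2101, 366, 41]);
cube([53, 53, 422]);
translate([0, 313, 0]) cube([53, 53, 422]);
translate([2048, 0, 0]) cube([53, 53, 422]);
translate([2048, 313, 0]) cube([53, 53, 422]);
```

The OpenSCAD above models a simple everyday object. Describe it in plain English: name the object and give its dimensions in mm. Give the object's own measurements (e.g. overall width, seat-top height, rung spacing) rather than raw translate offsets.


A bench: a 2101×366 mm seat slab, 41 mm thick, top at z = 463 mm, on four 53×53 mm square legs flush with the seat corners and standing on z = 0.


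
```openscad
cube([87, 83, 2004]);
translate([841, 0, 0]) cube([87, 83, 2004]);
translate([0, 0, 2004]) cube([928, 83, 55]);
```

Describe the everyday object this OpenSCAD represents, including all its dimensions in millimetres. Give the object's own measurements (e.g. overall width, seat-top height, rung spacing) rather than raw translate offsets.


A door frame. The clear opening is 754 mm wide and 2004 mm high. Two 87 mm wide jambs, 83 mm deep, stand either side of the opening from the floor to the top of the opening. A 55 mm thick head sits across the top of both jambs, spanning the full outside width of the frame.


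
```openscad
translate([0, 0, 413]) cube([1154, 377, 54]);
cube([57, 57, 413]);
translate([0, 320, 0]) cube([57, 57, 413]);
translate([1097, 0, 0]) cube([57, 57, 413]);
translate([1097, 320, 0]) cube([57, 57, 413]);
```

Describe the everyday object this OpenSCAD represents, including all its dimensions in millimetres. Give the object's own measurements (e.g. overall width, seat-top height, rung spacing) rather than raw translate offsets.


A long wooden bench with a 1154 mm (x) × 377 mm (y) seat, 54 mm thick, its top surface 467 mm above the floor. Four 57 mm square legs at the seat corners, flush with the edges, run from z = 0 to the seat underside.


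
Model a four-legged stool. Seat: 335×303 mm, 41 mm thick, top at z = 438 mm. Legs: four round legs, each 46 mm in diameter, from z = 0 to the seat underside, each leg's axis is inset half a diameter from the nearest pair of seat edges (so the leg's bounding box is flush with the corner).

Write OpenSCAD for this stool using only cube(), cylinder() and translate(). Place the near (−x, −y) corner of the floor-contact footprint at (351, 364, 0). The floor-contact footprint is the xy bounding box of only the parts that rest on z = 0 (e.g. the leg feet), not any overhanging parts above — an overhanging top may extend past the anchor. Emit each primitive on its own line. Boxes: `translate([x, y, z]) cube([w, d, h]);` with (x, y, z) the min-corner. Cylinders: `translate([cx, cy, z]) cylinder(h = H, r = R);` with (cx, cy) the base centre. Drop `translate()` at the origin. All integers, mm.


// leg_h = 438 - 41 = 397
translate([351, 364, 397]) cube([335, 303, 41]);
translate([374, 387, 0]) cylinder(h = 397, r = 23);
translate([663, 387, 0]) cylinder(h = 397, r = 23);
translate([374, 644, 0]) cylinder(h = 397, r = 23);
translate([663, 644, 0]) cylinder(h = 397, r = 23);


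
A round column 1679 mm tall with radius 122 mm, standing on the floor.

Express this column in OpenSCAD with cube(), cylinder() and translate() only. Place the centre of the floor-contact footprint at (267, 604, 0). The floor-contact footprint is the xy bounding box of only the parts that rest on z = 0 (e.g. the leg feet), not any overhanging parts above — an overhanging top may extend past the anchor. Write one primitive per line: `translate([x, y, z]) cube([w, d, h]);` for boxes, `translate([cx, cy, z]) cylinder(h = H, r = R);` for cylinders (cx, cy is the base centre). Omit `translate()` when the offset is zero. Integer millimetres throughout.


translate([267, 604, 0]) cylinder(h = 1679, r = 122);


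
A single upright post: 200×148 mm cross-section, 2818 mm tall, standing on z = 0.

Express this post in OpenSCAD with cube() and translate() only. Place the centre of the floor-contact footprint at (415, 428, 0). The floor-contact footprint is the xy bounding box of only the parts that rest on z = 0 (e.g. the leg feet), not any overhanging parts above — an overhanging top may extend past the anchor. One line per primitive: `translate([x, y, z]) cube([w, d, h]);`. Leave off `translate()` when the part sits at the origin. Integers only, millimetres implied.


translate([315, 354, 0]) cube([200, 148, 2818]);


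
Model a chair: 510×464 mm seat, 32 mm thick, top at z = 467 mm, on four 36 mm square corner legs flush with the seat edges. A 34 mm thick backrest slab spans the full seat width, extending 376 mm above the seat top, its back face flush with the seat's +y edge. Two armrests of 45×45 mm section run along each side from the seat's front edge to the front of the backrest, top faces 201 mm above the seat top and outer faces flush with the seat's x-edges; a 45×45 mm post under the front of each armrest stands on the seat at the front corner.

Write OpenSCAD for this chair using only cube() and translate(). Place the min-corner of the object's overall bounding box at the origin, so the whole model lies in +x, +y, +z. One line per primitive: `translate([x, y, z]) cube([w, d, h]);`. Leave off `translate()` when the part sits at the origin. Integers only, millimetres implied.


translate([0, 0, 435]) cube([510, 464, 32]);
cube([36, 36, 435]);
translate([474, 0, 0]) cube([36, 36, 435]);
translate([0, 428, 0]) cube([36, 36, 435]);
translate([474, 428, 0]) cube([36, 36, 435]);
translate([0, 430, 467]) cube([510, 34, 376]);
translate([0, 0, 623]) cube([45, 430, 45]);
translate([465, 0, 623]) cube([45, 430, 45]);
translate([0, 0, 467]) cube([45, 45, 156]);
translate([465, 0, 467]) cube([45, 45, 156]);


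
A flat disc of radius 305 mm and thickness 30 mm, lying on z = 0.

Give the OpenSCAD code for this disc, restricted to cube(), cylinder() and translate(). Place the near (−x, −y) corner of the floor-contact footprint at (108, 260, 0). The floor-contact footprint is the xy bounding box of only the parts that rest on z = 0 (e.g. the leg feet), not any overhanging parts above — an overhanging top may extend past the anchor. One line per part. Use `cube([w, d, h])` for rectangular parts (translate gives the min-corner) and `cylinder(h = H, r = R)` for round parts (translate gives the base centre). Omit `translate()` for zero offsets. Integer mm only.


translate([413, 565, 0]) cylinder(h = 30, r = 305);


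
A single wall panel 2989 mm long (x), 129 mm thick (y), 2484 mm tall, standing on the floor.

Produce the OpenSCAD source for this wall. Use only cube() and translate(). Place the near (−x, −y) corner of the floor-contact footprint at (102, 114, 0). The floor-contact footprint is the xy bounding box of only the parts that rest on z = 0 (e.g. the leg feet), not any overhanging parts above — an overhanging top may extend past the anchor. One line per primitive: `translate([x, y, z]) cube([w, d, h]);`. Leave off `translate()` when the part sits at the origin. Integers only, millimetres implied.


translate([102, 114, 0]) cube([2989, 129, 2484]);


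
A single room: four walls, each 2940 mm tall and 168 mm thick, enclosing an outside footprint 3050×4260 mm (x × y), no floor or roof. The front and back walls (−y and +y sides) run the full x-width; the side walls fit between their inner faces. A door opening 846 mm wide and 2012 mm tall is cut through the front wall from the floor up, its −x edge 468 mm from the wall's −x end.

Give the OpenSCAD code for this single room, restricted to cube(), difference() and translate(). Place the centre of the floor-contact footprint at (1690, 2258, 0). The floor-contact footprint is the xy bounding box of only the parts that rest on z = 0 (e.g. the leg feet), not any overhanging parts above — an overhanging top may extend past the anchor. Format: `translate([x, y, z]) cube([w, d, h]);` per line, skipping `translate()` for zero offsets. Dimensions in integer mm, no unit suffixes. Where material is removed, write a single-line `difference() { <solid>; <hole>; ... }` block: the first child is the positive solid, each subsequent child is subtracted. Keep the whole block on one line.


difference() { translate([165, 128, 0]) cube([3050, 168, 2940]); translate([633, 128, 0]) cube([846, 168, 2012]); }
translate([165, 4220, 0]) cube([3050, 168, 2940]);
translate([165, 296, 0]) cube([168, 3924, 2940]);
translate([3047, 296, 0]) cube([168, 3924, 2940]);


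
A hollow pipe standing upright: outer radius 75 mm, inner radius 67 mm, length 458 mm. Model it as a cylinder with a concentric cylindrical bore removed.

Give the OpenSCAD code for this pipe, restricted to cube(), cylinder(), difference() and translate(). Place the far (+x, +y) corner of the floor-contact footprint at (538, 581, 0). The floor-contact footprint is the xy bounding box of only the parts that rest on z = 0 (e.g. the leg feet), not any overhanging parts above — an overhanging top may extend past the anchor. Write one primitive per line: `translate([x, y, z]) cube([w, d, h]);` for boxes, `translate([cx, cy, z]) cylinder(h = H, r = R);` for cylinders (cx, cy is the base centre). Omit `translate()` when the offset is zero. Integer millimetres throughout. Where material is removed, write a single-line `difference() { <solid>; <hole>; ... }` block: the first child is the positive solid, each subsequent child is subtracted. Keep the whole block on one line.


difference() { translate([463, 506, 0]) cylinder(h = 458, r = 75); translate([463, 506, 0]) cylinder(h = 458, r = 67); }


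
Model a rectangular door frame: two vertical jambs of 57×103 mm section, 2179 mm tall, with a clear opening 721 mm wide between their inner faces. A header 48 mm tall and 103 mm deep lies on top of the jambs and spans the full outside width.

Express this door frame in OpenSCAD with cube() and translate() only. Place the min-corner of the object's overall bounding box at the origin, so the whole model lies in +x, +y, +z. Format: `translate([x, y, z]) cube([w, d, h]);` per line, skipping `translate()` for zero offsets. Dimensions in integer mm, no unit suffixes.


cube([57, 103, 2179]);
translate([778, 0, 0]) cube([57, 103, 2179]);
translate([0, 0, 2179]) cube([835, 103, 48]);


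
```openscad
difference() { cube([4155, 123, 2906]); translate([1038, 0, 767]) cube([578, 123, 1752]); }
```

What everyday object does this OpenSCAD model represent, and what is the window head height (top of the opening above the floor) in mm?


A wall with a window opening. The window head height is 2519 mm.

A wall with a rectangular opening subtracted — a window. Sill at z = 767, opening 1752 mm tall, so the head is at 767 + 1752 = 2519 mm.


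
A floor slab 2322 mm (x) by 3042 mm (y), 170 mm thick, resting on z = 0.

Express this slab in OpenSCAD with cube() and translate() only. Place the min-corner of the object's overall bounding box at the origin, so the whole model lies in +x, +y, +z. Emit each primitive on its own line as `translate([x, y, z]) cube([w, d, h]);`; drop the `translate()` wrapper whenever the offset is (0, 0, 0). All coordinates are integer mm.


cube([2322, 3042, 170]);


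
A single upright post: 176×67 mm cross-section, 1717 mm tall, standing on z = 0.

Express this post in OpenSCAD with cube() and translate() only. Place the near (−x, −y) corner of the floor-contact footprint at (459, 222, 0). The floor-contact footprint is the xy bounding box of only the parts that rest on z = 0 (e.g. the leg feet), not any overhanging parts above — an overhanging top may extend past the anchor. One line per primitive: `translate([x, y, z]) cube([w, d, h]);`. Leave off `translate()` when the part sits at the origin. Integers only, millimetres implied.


translate([459, 222, 0]) cube([176, 67, 1717]);


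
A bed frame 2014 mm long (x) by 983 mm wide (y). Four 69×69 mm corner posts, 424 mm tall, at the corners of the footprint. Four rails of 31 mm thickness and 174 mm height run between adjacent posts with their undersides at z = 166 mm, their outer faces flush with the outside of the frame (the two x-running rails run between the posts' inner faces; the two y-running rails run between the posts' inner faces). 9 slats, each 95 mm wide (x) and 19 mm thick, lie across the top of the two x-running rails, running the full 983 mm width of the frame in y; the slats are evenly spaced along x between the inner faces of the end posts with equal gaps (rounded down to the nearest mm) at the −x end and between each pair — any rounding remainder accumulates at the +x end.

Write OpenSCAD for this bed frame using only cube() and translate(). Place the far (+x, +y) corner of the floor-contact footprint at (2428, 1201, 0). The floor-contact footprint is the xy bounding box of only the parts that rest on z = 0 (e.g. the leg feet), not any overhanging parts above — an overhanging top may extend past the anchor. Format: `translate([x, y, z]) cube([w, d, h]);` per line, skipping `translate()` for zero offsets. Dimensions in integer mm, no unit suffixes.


// slat z = rail_z + rail_h = 166 + 174 = 340
// slat gap = ⌊(1876 − 9·95) / 10⌋ = 102
translate([414, 218, 0]) cube([69, 69, 424]);
translate([414, 1132, 0]) cube([69, 69, 424]);
translate([2359, 218, 0]) cube([69, 69, 424]);
translate([2359, 1132, 0]) cube([69, 69, 424]);
translate([483, 218, 166]) cube([1876, 31, 174]);
translate([483, 1170, 166]) cube([1876, 31, 174]);
translate([414, 287, 166]) cube([31, 845, 174]);
translate([2397, 287, 166]) cube([31, 845, 174]);
translate([585, 218, 340]) cube([95, 983, 19]);
translate([782, 218, 340]) cube([95, 983, 19]);
translate([979, 218, 340]) cube([95, 983, 19]);
translate([1176, 218, 340]) cube([95, 983, 19]);
translate([1373, 218, 340]) cube([95, 983, 19]);
translate([1570, 218, 340]) cube([95, 983, 19]);
translate([1767, 218, 340]) cube([95, 983, 19]);
translate([1964, 218, 340]) cube([95, 983, 19]);
translate([2161, 218, 340]) cube([95, 983, 19]);


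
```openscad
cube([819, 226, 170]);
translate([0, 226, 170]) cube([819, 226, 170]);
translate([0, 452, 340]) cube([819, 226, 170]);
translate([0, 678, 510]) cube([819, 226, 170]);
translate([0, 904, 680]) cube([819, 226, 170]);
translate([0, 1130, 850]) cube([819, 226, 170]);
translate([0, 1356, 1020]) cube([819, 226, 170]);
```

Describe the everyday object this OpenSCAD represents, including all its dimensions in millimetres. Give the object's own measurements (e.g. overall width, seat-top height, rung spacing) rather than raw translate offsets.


A straight staircase of 7 solid steps. Each step is 819 mm wide (x), 226 mm deep (y, the going) and 170 mm tall (the rise). The first step rests on the floor; each subsequent step sits one going further in +y and one rise higher in +z, directly behind and above the previous step with no overlap.


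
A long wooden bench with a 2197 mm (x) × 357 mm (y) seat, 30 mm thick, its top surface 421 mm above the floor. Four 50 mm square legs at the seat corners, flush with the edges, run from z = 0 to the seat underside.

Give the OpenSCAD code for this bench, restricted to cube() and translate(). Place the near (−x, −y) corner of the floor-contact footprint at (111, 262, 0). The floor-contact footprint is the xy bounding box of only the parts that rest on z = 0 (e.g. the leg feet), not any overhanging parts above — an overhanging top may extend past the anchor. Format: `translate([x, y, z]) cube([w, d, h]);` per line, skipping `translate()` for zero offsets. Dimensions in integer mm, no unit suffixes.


translate([111, 262, 391]) cube([2197, 357, 30]);
translate([111, 262, 0]) cube([50, 50, 391]);
translate([111, 569, 0]) cube([50, 50, 391]);
translate([2258, 262, 0]) cube([50, 50, 391]);
translate([2258, 569, 0]) cube([50, 50, 391]);


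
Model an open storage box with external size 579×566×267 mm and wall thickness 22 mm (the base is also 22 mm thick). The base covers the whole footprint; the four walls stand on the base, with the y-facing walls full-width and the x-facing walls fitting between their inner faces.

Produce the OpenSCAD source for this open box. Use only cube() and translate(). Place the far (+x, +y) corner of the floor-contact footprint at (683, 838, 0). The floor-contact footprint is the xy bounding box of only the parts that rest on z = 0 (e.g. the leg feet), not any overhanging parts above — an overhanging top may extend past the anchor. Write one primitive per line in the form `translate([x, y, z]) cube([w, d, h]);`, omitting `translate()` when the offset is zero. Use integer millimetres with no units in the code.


translate([104, 272, 0]) cube([579, 566, 22]);
translate([104, 272, 22]) cube([579, 22, 245]);
translate([104, 816, 22]) cube([579, 22, 245]);
translate([104, 294, 22]) cube([22, 522, 245]);
translate([661, 294, 22]) cube([22, 522, 245]);


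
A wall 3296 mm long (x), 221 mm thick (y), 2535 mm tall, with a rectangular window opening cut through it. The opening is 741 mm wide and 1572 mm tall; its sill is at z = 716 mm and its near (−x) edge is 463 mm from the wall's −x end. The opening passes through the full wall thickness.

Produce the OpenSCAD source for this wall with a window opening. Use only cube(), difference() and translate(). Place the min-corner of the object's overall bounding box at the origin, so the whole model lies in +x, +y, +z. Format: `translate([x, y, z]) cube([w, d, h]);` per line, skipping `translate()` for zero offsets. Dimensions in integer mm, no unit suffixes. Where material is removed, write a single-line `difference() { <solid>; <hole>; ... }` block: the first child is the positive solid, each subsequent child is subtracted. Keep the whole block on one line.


difference() { cube([3296, 221, 2535]); translate([463, 0, 716]) cube([741, 221, 1572]); }


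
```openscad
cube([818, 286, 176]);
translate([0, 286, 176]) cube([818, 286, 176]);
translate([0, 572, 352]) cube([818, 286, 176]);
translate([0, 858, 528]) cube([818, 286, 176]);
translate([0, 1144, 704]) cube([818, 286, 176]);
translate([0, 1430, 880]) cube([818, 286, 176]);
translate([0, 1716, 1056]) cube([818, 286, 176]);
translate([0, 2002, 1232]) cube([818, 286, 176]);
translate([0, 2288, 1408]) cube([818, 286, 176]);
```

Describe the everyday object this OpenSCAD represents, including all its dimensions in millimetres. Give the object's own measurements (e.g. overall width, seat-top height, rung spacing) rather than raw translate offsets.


A straight staircase of 9 solid steps. Each step is 818 mm wide (x), 286 mm deep (y, the going) and 176 mm tall (the rise). The first step rests on the floor; each subsequent step sits one going further in +y and one rise higher in +z, directly behind and above the previous step with no overlap.


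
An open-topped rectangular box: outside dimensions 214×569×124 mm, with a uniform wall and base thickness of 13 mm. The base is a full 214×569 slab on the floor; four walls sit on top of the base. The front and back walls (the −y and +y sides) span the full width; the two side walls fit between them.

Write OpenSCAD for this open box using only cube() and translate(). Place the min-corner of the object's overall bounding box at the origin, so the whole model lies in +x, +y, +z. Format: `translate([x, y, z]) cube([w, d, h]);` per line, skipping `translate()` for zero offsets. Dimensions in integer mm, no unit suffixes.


cube([214, 569, 13]);
translate([0, 0, 13]) cube([214, 13, 111]);
translate([0, 556, 13]) cube([214, 13, 111]);
translate([0, 13, 13]) cube([13, 543, 111]);
translate([201, 13, 13]) cube([13, 543, 111]);


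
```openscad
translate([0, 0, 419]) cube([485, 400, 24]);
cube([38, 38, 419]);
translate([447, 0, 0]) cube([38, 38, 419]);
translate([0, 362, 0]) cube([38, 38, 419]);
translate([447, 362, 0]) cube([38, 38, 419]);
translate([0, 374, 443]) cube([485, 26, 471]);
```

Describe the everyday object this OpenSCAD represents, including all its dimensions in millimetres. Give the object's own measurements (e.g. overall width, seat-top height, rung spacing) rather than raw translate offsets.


A chair. The seat is a 485×400×24 mm slab with its top at z = 443 mm, on four 38×38 mm corner legs (flush with the seat edges, standing on z = 0). A flat backrest 26 mm thick, 471 mm tall, spans the full seat width and rises from the seat top along its +y edge, rear face flush with the rear of the seat.


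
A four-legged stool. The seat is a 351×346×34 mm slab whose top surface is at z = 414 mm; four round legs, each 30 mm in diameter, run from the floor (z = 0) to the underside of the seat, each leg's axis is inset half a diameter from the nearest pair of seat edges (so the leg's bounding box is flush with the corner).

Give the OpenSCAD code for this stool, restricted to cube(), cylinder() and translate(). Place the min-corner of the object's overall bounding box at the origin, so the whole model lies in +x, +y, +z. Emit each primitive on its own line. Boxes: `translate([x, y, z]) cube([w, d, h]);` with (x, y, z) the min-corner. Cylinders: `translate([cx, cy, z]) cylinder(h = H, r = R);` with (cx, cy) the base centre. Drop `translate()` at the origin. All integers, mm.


// leg_h = 414 - 34 = 380
translate([0, 0, 380]) cube([351, 346, 34]);
translate([15, 15, 0]) cylinder(h = 380, r = 15);
translate([336, 15, 0]) cylinder(h = 380, r = 15);
translate([15, 331, 0]) cylinder(h = 380, r = 15);
translate([336, 331, 0]) cylinder(h = 380, r = 15);


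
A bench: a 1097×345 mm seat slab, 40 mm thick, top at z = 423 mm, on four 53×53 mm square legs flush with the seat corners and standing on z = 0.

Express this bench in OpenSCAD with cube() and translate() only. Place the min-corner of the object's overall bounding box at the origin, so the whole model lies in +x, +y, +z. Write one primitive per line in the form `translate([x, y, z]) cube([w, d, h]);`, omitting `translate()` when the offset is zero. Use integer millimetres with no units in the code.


// leg_h = 423 − 40 = 383
translate([0, 0, 383]) cube([1097, 345, 40]);
cube([53, 53, 383]);
translate([0, 292, 0]) cube([53, 53, 383]);
translate([1044, 0, 0]) cube([53, 53, 383]);
translate([1044, 292, 0]) cube([53, 53, 383]);


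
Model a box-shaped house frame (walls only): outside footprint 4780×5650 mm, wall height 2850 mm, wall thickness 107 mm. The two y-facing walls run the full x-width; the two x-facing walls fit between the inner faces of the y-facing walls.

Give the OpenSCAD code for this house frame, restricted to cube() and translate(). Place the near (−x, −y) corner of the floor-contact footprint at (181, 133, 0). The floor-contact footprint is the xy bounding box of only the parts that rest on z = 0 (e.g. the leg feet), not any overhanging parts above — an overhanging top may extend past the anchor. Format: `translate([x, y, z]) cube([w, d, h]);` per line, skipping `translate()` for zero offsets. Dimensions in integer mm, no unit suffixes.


translate([181, 133, 0]) cube([4780, 107, 2850]);
translate([181, 5676, 0]) cube([4780, 107, 2850]);
translate([181, 240, 0]) cube([107, 5436, 2850]);
translate([4854, 240, 0]) cube([107, 5436, 2850]);


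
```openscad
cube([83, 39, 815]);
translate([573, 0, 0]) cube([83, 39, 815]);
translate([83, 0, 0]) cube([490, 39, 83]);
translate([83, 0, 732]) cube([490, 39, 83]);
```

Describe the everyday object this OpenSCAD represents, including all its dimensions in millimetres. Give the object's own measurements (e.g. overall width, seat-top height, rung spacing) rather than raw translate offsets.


A rectangular picture frame lying in the x–z plane (depth along y). The opening is 490 mm wide (x) by 649 mm tall (z), surrounded by a border 83 mm wide on all four sides. The frame is 39 mm deep and is made of two full-height vertical stiles with two horizontal rails fitted between them.


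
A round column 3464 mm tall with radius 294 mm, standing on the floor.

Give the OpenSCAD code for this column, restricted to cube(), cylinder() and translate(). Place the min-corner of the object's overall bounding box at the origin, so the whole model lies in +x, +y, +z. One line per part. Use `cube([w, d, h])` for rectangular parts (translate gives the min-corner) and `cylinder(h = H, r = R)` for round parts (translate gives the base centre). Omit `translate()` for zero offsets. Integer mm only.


translate([294, 294, 0]) cylinder(h = 3464, r = 294);


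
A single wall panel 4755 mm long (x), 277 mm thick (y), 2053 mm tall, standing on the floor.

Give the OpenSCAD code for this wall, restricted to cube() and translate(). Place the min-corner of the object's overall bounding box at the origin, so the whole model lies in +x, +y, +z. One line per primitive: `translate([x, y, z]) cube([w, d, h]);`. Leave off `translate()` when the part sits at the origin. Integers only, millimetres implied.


cube([4755, 277, 2053]);


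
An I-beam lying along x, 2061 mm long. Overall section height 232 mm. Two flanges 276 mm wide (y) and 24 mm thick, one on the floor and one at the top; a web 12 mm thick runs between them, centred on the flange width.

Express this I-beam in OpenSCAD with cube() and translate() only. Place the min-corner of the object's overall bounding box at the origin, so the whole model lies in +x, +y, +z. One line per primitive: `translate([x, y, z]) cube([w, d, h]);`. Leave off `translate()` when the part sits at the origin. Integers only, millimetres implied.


cube([2061, 276, 24]);
translate([0, 132, 24]) cube([2061, 12, 184]);
translate([0, 0, 208]) cube([2061, 276, 24]);


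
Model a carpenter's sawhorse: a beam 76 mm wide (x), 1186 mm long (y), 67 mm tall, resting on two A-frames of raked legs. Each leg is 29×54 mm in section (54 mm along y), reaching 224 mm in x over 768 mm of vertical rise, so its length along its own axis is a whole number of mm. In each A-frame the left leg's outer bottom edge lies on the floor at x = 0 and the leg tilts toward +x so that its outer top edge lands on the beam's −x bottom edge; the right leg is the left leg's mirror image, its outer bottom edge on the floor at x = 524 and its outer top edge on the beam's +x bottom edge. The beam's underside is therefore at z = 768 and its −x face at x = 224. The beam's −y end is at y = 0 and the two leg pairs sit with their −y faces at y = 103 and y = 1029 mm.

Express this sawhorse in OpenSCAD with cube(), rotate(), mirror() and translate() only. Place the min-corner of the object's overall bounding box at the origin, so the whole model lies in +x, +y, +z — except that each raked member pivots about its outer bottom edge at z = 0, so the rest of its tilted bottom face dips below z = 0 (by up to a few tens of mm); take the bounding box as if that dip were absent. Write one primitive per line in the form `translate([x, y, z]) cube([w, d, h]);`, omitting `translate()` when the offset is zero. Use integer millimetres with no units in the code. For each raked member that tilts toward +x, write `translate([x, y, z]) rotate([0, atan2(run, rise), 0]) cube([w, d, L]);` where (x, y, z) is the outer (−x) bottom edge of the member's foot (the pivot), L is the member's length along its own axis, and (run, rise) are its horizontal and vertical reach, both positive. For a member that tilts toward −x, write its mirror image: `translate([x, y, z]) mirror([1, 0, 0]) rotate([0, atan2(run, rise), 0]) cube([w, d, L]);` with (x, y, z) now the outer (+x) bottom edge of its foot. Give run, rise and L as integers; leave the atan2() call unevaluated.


// leg length = √(224² + 768²) = 800
// right-leg outer foot x = 2·224 + 76 = 524
// beam min-corner = (224, 0, 768)
translate([224, 0, 768]) cube([76, 1186, 67]);
translate([0, 103, 0]) rotate([0, atan2(224, 768), 0]) cube([29, 54, 800]);
translate([524, 103, 0]) mirror([1, 0, 0]) rotate([0, atan2(224, 768), 0]) cube([29, 54, 800]);
translate([0, 1029, 0]) rotate([0, atan2(224, 768), 0]) cube([29, 54, 800]);
translate([524, 1029, 0]) mirror([1, 0, 0]) rotate([0, atan2(224, 768), 0]) cube([29, 54, 800]);


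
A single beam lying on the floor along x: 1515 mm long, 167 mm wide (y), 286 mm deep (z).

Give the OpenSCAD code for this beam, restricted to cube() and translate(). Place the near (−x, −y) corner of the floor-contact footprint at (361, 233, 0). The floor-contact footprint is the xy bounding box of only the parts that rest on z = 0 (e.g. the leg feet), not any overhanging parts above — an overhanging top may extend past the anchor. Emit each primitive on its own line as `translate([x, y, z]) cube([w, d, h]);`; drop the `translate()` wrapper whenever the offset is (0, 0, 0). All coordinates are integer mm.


translate([361, 233, 0]) cube([1515, 167, 286]);
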